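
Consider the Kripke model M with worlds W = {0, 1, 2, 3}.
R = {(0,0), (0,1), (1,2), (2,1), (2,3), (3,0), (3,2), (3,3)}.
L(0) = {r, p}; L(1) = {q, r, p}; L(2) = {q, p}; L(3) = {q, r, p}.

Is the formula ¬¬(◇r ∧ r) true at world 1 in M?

Recall that ◇ψ holds at a world iff ψ holds at some accessible world.
At 1: ¬(◇r ∧ r) is true, so ¬¬(◇r ∧ r) is false.
  At 1: ◇r ∧ r is false, so ¬(◇r ∧ r) is true.
    At 1: ◇r is false, r is true, so ◇r ∧ r is false.
      At 1: ◇r requires r at some successor in {2}.
        At 2: r is false.
      So ◇r is false at 1.

No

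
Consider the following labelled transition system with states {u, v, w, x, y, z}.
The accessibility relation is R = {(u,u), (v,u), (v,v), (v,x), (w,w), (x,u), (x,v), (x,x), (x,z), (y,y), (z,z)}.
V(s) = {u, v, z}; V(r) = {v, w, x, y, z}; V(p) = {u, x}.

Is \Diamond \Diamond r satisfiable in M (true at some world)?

Recall that \Diamond ψ holds at a world iff ψ holds at some accessible world.
Let φ = \Diamond \Diamond r. Evaluate φ at each world:
  u (successors {u}): φ is false.
  v (successors {u, v, x}): φ is true.
  w (successors {w}): φ is true.
  x (successors {u, v, x, z}): φ is true.
  y (successors {y}): φ is true.
  z (successors {z}): φ is true.
Detail at v (witness):
  At v: \Diamond \Diamond r requires \Diamond r at some successor in {u, v, x}.
    \Diamond r holds at v, so \Diamond \Diamond r is true at v.
      At v: \Diamond r requires r at some successor in {u, v, x}.
        r holds at v, so \Diamond r is true at v.

Yes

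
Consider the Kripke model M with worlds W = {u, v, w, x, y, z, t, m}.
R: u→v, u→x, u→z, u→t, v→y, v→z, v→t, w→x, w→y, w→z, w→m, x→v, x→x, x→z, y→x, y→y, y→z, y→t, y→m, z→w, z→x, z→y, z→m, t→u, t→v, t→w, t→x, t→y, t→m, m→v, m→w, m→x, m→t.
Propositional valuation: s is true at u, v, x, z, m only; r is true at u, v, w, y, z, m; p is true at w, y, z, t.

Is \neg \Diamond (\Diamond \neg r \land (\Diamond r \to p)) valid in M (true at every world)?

Let φ = \neg \Diamond (\Diamond \neg r \land (\Diamond r \to p)). Evaluate φ at each world:
  u (successors {v, x, z, t}): φ is false.
  v (successors {y, z, t}): φ is false.
  w (successors {x, y, z, m}): φ is false.
  x (successors {v, x, z}): φ is false.
  y (successors {x, y, z, t, m}): φ is false.
  z (successors {w, x, y, m}): φ is false.
  t (successors {u, v, w, x, y, m}): φ is false.
  m (successors {v, w, x, t}): φ is false.
Detail at u (counterexample):
  At u: \Diamond (\Diamond \neg r \land (\Diamond r \to p)) is true, so \neg \Diamond (\Diamond \neg r \land (\Diamond r \to p)) is false.
    At u: \Diamond (\Diamond \neg r \land (\Diamond r \to p)) requires \Diamond \neg r \land (\Diamond r \to p) at some successor in {v, x, z, t}.
      \Diamond \neg r \land (\Diamond r \to p) holds at z, so \Diamond (\Diamond \neg r \land (\Diamond r \to p)) is true at u.

No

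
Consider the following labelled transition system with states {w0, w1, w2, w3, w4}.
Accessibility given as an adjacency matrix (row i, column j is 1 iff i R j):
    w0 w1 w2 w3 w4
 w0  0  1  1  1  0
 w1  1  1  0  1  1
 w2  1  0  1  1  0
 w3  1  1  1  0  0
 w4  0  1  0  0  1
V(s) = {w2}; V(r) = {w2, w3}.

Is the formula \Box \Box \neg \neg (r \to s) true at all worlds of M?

No

Let φ = \Box \Box \neg \neg (r \to s). Evaluate φ at each world:
  w0 (successors {w1, w2, w3}): φ is false.
  w1 (successors {w0, w1, w3, w4}): φ is false.
  w2 (successors {w0, w2, w3}): φ is false.
  w3 (successors {w0, w1, w2}): φ is false.
  w4 (successors {w1, w4}): φ is false.
Detail at w0 (counterexample):
  At w0: \Box \Box \neg \neg (r \to s) requires \Box \neg \neg (r \to s) at every successor {w1, w2, w3}.
    \Box \neg \neg (r \to s) fails at w1, so \Box \Box \neg \neg (r \to s) is false at w0.
      At w1: \Box \neg \neg (r \to s) requires \neg \neg (r \to s) at every successor {w0, w1, w3, w4}.
        \neg \neg (r \to s) fails at w3, so \Box \neg \neg (r \to s) is false at w1.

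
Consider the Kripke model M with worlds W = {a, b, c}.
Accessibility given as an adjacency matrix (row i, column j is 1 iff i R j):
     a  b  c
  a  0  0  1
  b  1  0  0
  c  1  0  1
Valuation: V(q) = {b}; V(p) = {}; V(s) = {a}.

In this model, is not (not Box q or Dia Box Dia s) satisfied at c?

No

At c: not Box q or Dia Box Dia s is true, so not (not Box q or Dia Box Dia s) is false.
  At c: not Box q is true, Dia Box Dia s is true, so not Box q or Dia Box Dia s is true.
    At c: Box q is false, so not Box q is true.
      At c: Box q requires q at every successor {a, c}.
        q fails at a, so Box q is false at c.
    At c: Dia Box Dia s requires Box Dia s at some successor in {a, c}.
      Box Dia s holds at a, so Dia Box Dia s is true at c.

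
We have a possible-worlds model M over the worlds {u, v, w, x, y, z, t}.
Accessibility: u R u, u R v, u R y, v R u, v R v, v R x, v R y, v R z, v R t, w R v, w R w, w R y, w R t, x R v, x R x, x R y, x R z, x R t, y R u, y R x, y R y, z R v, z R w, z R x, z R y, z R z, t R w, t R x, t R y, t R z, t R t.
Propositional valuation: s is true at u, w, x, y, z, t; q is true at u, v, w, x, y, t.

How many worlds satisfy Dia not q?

4

Recall that Dia ψ holds at a world iff ψ holds at some accessible world.
Let φ = Dia not q. Evaluate φ at each world:
  u (successors {u, v, y}): φ is false.
  v (successors {u, v, x, y, z, t}): φ is true.
  w (successors {v, w, y, t}): φ is false.
  x (successors {v, x, y, z, t}): φ is true.
  y (successors {u, x, y}): φ is false.
  z (successors {v, w, x, y, z}): φ is true.
  t (successors {w, x, y, z, t}): φ is true.
For instance, at x:
  At x: Dia not q requires not q at some successor in {v, x, y, z, t}.
    not q holds at z, so Dia not q is true at x.
Satisfying worlds: {v, x, z, t}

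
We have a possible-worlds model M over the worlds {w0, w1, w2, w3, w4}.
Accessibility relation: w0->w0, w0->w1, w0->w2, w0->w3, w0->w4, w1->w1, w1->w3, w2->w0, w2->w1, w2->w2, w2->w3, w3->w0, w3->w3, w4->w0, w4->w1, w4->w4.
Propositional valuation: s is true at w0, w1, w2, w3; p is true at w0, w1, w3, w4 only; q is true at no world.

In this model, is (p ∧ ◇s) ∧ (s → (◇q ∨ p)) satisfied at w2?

At w2: p ∧ ◇s is false, s → (◇q ∨ p) is false, so (p ∧ ◇s) ∧ (s → (◇q ∨ p)) is false.
  At w2: p is false, ◇s is true, so p ∧ ◇s is false.
    At w2: ◇s requires s at some successor in {w0, w1, w2, w3}.
      s holds at w0, so ◇s is true at w2.
  At w2: s is true, ◇q ∨ p is false, so s → (◇q ∨ p) is false.
    At w2: ◇q is false, p is false, so ◇q ∨ p is false.
      At w2: ◇q requires q at some successor in {w0, w1, w2, w3}.
        At w0: q is false.
        At w1: q is false.
        At w2: q is false.
        At w3: q is false.
      So ◇q is false at w2.

No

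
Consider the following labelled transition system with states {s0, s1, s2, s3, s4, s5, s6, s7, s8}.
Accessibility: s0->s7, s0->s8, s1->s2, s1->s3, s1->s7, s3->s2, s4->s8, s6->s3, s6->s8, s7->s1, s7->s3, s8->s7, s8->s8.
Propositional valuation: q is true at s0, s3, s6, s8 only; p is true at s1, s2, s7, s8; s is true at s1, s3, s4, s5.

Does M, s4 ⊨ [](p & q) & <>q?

Yes

At s4: [](p & q) is true, <>q is true, so [](p & q) & <>q is true.
  At s4: [](p & q) requires p & q at every successor {s8}.
    At s8: p & q is true.
  So [](p & q) is true at s4.
  At s4: <>q requires q at some successor in {s8}.
    q holds at s8, so <>q is true at s4.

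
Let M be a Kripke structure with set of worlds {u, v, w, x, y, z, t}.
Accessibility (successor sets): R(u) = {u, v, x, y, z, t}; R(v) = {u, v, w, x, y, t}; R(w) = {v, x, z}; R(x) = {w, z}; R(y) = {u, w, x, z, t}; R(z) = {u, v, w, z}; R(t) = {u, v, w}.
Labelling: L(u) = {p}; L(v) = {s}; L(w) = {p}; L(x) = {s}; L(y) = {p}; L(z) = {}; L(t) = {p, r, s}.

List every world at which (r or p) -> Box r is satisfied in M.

Let φ = (r or p) -> Box r. Evaluate φ at each world:
  u (successors {u, v, x, y, z, t}): φ is false.
  v (successors {u, v, w, x, y, t}): φ is true.
  w (successors {v, x, z}): φ is false.
  x (successors {w, z}): φ is true.
  y (successors {u, w, x, z, t}): φ is false.
  z (successors {u, v, w, z}): φ is true.
  t (successors {u, v, w}): φ is false.
For instance, at x:
  At x: r or p is false, Box r is false, so (r or p) -> Box r is true.
    At x: Box r requires r at every successor {w, z}.
      r fails at w, so Box r is false at x.
Satisfying worlds: {v, x, z}

v, x, z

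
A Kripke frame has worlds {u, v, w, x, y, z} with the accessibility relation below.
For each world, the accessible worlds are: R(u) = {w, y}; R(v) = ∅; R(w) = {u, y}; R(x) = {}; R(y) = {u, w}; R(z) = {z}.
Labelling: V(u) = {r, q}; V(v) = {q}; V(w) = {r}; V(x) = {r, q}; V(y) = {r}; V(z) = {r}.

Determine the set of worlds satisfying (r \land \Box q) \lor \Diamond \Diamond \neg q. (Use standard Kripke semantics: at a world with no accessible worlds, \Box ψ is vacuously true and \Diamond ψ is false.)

u, w, x, y, z

Recall that \Box ψ holds at a world iff ψ holds at every accessible world, and \Diamond ψ holds iff ψ holds at some accessible world.
Let φ = (r \land \Box q) \lor \Diamond \Diamond \neg q. Evaluate φ at each world:
  u (successors {w, y}): φ is true.
  v (successors ∅): φ is false.
  w (successors {u, y}): φ is true.
  x (successors ∅): φ is true.
  y (successors {u, w}): φ is true.
  z (successors {z}): φ is true.
For instance, at w:
  At w: r \land \Box q is false, \Diamond \Diamond \neg q is true, so (r \land \Box q) \lor \Diamond \Diamond \neg q is true.
    At w: r is true, \Box q is false, so r \land \Box q is false.
      At w: \Box q requires q at every successor {u, y}.
        q fails at y, so \Box q is false at w.
    At w: \Diamond \Diamond \neg q requires \Diamond \neg q at some successor in {u, y}.
      \Diamond \neg q holds at u, so \Diamond \Diamond \neg q is true at w.
Satisfying worlds: {u, w, x, y, z}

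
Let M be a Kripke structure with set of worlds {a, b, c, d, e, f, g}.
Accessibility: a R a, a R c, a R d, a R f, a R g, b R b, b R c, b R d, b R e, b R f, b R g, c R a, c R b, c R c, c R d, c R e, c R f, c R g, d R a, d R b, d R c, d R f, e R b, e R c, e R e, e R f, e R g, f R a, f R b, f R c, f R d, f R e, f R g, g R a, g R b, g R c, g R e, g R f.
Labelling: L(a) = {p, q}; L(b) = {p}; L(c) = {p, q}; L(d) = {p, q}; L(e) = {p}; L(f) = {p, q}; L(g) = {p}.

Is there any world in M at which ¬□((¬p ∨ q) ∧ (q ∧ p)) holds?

Yes

Let φ = ¬□((¬p ∨ q) ∧ (q ∧ p)). Evaluate φ at each world:
  a (successors {a, c, d, f, g}): φ is true.
  b (successors {b, c, d, e, f, g}): φ is true.
  c (successors {a, b, c, d, e, f, g}): φ is true.
  d (successors {a, b, c, f}): φ is true.
  e (successors {b, c, e, f, g}): φ is true.
  f (successors {a, b, c, d, e, g}): φ is true.
  g (successors {a, b, c, e, f}): φ is true.
Detail at a (witness):
  At a: □((¬p ∨ q) ∧ (q ∧ p)) is false, so ¬□((¬p ∨ q) ∧ (q ∧ p)) is true.
    At a: □((¬p ∨ q) ∧ (q ∧ p)) requires (¬p ∨ q) ∧ (q ∧ p) at every successor {a, c, d, f, g}.
      (¬p ∨ q) ∧ (q ∧ p) fails at g, so □((¬p ∨ q) ∧ (q ∧ p)) is false at a.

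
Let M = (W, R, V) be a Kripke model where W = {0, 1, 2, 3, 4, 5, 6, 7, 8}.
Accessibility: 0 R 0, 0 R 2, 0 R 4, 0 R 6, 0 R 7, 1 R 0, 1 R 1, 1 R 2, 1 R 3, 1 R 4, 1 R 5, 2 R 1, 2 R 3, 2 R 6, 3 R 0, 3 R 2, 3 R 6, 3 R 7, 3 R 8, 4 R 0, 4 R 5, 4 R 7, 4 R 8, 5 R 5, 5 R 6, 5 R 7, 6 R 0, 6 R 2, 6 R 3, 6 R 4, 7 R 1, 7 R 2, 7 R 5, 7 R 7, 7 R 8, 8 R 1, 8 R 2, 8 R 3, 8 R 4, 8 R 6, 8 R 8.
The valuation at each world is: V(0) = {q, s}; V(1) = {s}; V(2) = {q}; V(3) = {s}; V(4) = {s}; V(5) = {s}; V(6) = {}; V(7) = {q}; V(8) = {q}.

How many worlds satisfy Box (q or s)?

4

Let φ = Box (q or s). Evaluate φ at each world:
  0 (successors {0, 2, 4, 6, 7}): φ is false.
  1 (successors {0, 1, 2, 3, 4, 5}): φ is true.
  2 (successors {1, 3, 6}): φ is false.
  3 (successors {0, 2, 6, 7, 8}): φ is false.
  4 (successors {0, 5, 7, 8}): φ is true.
  5 (successors {5, 6, 7}): φ is false.
  6 (successors {0, 2, 3, 4}): φ is true.
  7 (successors {1, 2, 5, 7, 8}): φ is true.
  8 (successors {1, 2, 3, 4, 6, 8}): φ is false.
For instance, at 8:
  At 8: Box (q or s) requires q or s at every successor {1, 2, 3, 4, 6, 8}.
    q or s fails at 6, so Box (q or s) is false at 8.
Satisfying worlds: {1, 4, 6, 7}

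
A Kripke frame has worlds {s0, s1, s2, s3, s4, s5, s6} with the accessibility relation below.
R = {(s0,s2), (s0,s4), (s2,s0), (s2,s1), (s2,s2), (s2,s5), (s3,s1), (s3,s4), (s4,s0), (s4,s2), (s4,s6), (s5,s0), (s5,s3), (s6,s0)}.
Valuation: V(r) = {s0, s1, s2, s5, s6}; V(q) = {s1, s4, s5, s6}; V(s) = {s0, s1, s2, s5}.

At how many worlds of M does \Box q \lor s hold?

5

Let φ = \Box q \lor s. Evaluate φ at each world:
  s0 (successors {s2, s4}): φ is true.
  s1 (successors ∅): φ is true.
  s2 (successors {s0, s1, s2, s5}): φ is true.
  s3 (successors {s1, s4}): φ is true.
  s4 (successors {s0, s2, s6}): φ is false.
  s5 (successors {s0, s3}): φ is true.
  s6 (successors {s0}): φ is false.
For instance, at s5:
  At s5: \Box q is false, s is true, so \Box q \lor s is true.
    At s5: \Box q requires q at every successor {s0, s3}.
      q fails at s0, so \Box q is false at s5.
Satisfying worlds: {s0, s1, s2, s3, s5}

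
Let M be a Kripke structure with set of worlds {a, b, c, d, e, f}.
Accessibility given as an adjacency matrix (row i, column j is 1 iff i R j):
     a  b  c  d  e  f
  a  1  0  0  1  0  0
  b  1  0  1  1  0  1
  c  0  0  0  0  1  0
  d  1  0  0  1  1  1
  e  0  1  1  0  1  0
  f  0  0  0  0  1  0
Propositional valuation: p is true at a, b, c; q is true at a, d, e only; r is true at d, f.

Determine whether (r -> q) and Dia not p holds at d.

Yes

At d: r -> q is true, Dia not p is true, so (r -> q) and Dia not p is true.
  At d: Dia not p requires not p at some successor in {a, d, e, f}.
    not p holds at d, so Dia not p is true at d.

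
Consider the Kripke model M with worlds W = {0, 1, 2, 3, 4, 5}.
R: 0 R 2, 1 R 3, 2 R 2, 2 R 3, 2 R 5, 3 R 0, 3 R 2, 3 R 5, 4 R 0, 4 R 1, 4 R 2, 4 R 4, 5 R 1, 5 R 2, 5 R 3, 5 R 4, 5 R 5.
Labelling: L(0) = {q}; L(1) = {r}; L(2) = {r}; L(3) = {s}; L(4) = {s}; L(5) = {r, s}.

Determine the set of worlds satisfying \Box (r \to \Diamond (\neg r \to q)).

Let φ = \Box (r \to \Diamond (\neg r \to q)). Evaluate φ at each world:
  0 (successors {2}): φ is true.
  1 (successors {3}): φ is true.
  2 (successors {2, 3, 5}): φ is true.
  3 (successors {0, 2, 5}): φ is true.
  4 (successors {0, 1, 2, 4}): φ is false.
  5 (successors {1, 2, 3, 4, 5}): φ is false.
For instance, at 2:
  At 2: \Box (r \to \Diamond (\neg r \to q)) requires r \to \Diamond (\neg r \to q) at every successor {2, 3, 5}.
      At 2: r is true, \Diamond (\neg r \to q) is true, so r \to \Diamond (\neg r \to q) is true.
      At 3: r is false, \Diamond (\neg r \to q) is true, so r \to \Diamond (\neg r \to q) is true.
      At 5: r is true, \Diamond (\neg r \to q) is true, so r \to \Diamond (\neg r \to q) is true.
  So \Box (r \to \Diamond (\neg r \to q)) is true at 2.
Satisfying worlds: {0, 1, 2, 3}

0, 1, 2, 3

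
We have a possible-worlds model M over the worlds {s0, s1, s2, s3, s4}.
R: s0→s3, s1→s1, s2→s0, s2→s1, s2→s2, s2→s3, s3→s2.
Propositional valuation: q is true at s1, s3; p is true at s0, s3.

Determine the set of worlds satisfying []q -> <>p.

s0, s2, s3

Let φ = []q -> <>p. Evaluate φ at each world:
  s0 (successors {s3}): φ is true.
  s1 (successors {s1}): φ is false.
  s2 (successors {s0, s1, s2, s3}): φ is true.
  s3 (successors {s2}): φ is true.
  s4 (successors ∅): φ is false.
For instance, at s3:
  At s3: []q is false, <>p is false, so []q -> <>p is true.
    At s3: []q requires q at every successor {s2}.
      q fails at s2, so []q is false at s3.
    At s3: <>p requires p at some successor in {s2}.
      At s2: p is false.
    So <>p is false at s3.
Satisfying worlds: {s0, s2, s3}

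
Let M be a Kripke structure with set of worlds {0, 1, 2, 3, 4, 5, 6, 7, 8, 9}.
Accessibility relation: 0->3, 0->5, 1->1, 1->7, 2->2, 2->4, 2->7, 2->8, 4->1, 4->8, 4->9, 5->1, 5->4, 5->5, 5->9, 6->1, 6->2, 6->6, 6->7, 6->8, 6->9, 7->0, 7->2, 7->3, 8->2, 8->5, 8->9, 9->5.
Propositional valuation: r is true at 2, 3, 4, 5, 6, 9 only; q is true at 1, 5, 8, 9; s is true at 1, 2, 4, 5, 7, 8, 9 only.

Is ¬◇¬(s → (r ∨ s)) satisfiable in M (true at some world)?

Yes

Let φ = ¬◇¬(s → (r ∨ s)). Evaluate φ at each world:
  0 (successors {3, 5}): φ is true.
  1 (successors {1, 7}): φ is true.
  2 (successors {2, 4, 7, 8}): φ is true.
  3 (successors ∅): φ is true.
  4 (successors {1, 8, 9}): φ is true.
  5 (successors {1, 4, 5, 9}): φ is true.
  6 (successors {1, 2, 6, 7, 8, 9}): φ is true.
  7 (successors {0, 2, 3}): φ is true.
  8 (successors {2, 5, 9}): φ is true.
  9 (successors {5}): φ is true.
Detail at 0 (witness):
  At 0: ◇¬(s → (r ∨ s)) is false, so ¬◇¬(s → (r ∨ s)) is true.
    At 0: ◇¬(s → (r ∨ s)) requires ¬(s → (r ∨ s)) at some successor in {3, 5}.
      At 3: ¬(s → (r ∨ s)) is false.
      At 5: ¬(s → (r ∨ s)) is false.
    So ◇¬(s → (r ∨ s)) is false at 0.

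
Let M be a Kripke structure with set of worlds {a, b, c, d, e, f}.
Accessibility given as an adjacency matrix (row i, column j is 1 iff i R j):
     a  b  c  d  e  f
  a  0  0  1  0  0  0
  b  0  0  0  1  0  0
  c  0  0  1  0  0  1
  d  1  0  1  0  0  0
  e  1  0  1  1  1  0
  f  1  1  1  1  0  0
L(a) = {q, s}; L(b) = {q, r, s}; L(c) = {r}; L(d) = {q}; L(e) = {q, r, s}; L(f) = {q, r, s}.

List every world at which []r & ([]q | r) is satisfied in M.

Let φ = []r & ([]q | r). Evaluate φ at each world:
  a (successors {c}): φ is false.
  b (successors {d}): φ is false.
  c (successors {c, f}): φ is true.
  d (successors {a, c}): φ is false.
  e (successors {a, c, d, e}): φ is false.
  f (successors {a, b, c, d}): φ is false.
For instance, at a:
  At a: []r is true, []q | r is false, so []r & ([]q | r) is false.
    At a: []r requires r at every successor {c}.
      At c: r is true.
    So []r is true at a.
    At a: []q is false, r is false, so []q | r is false.
      At a: []q requires q at every successor {c}.
        q fails at c, so []q is false at a.
Satisfying worlds: {c}

c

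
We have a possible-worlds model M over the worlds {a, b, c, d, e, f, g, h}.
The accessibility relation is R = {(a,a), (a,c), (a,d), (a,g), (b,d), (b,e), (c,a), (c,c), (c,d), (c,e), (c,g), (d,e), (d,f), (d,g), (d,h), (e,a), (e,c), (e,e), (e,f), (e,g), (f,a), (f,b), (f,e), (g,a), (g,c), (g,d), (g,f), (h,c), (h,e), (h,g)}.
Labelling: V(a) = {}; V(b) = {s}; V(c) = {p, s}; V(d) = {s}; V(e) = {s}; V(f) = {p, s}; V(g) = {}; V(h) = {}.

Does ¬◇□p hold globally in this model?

Yes

Recall that □ψ holds at a world iff ψ holds at every accessible world, and ◇ψ holds iff ψ holds at some accessible world.
Let φ = ¬◇□p. Evaluate φ at each world:
  a (successors {a, c, d, g}): φ is true.
  b (successors {d, e}): φ is true.
  c (successors {a, c, d, e, g}): φ is true.
  d (successors {e, f, g, h}): φ is true.
  e (successors {a, c, e, f, g}): φ is true.
  f (successors {a, b, e}): φ is true.
  g (successors {a, c, d, f}): φ is true.
  h (successors {c, e, g}): φ is true.
For instance, at f:
  At f: ◇□p is false, so ¬◇□p is true.
    At f: ◇□p requires □p at some successor in {a, b, e}.
      At a: □p is false.
      At b: □p is false.
      At e: □p is false.
    So ◇□p is false at f.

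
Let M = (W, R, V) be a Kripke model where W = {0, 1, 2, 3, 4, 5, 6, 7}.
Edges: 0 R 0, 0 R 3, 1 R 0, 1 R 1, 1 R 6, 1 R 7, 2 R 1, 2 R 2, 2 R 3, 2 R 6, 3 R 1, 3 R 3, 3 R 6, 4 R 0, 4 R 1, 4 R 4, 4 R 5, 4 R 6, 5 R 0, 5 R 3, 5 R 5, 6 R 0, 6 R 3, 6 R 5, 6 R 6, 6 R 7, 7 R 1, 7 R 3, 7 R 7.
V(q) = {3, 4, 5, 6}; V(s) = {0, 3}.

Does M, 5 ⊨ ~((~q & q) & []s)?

Yes

Recall that []ψ holds at a world iff ψ holds at every accessible world, and <>ψ holds iff ψ holds at some accessible world.
At 5: (~q & q) & []s is false, so ~((~q & q) & []s) is true.
  At 5: ~q & q is false, []s is false, so (~q & q) & []s is false.
    At 5: []s requires s at every successor {0, 3, 5}.
      s fails at 5, so []s is false at 5.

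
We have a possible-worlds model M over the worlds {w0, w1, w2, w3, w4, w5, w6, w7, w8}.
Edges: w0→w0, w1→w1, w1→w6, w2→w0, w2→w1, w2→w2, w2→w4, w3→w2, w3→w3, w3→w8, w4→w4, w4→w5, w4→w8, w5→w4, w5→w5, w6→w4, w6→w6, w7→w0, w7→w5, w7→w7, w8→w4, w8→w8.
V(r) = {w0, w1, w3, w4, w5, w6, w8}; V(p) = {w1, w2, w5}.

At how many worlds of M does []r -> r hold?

9

Recall that []ψ holds at a world iff ψ holds at every accessible world, and <>ψ holds iff ψ holds at some accessible world.
Let φ = []r -> r. Evaluate φ at each world:
  w0 (successors {w0}): φ is true.
  w1 (successors {w1, w6}): φ is true.
  w2 (successors {w0, w1, w2, w4}): φ is true.
  w3 (successors {w2, w3, w8}): φ is true.
  w4 (successors {w4, w5, w8}): φ is true.
  w5 (successors {w4, w5}): φ is true.
  w6 (successors {w4, w6}): φ is true.
  w7 (successors {w0, w5, w7}): φ is true.
  w8 (successors {w4, w8}): φ is true.
For instance, at w6:
  At w6: []r is true, r is true, so []r -> r is true.
    At w6: []r requires r at every successor {w4, w6}.
      At w4: r is true.
      At w6: r is true.
    So []r is true at w6.
Satisfying worlds: {w0, w1, w2, w3, w4, w5, w6, w7, w8}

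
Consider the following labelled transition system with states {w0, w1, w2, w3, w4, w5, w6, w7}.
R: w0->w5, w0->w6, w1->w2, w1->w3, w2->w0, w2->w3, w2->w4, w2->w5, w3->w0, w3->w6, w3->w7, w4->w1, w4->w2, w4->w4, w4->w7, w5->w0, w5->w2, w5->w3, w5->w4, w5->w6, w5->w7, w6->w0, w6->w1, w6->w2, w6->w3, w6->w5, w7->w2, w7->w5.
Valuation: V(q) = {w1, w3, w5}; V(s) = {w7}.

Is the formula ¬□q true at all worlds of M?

Yes

Let φ = ¬□q. Evaluate φ at each world:
  w0 (successors {w5, w6}): φ is true.
  w1 (successors {w2, w3}): φ is true.
  w2 (successors {w0, w3, w4, w5}): φ is true.
  w3 (successors {w0, w6, w7}): φ is true.
  w4 (successors {w1, w2, w4, w7}): φ is true.
  w5 (successors {w0, w2, w3, w4, w6, w7}): φ is true.
  w6 (successors {w0, w1, w2, w3, w5}): φ is true.
  w7 (successors {w2, w5}): φ is true.
For instance, at w6:
  At w6: □q is false, so ¬□q is true.
    At w6: □q requires q at every successor {w0, w1, w2, w3, w5}.
      q fails at w0, so □q is false at w6.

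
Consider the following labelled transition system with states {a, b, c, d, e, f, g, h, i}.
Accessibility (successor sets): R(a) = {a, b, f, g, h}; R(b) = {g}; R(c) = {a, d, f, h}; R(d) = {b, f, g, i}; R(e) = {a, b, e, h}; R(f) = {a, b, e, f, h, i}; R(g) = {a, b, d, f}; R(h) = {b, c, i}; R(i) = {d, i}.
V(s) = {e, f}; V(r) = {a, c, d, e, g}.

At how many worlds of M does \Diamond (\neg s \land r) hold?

Let φ = \Diamond (\neg s \land r). Evaluate φ at each world:
  a (successors {a, b, f, g, h}): φ is true.
  b (successors {g}): φ is true.
  c (successors {a, d, f, h}): φ is true.
  d (successors {b, f, g, i}): φ is true.
  e (successors {a, b, e, h}): φ is true.
  f (successors {a, b, e, f, h, i}): φ is true.
  g (successors {a, b, d, f}): φ is true.
  h (successors {b, c, i}): φ is true.
  i (successors {d, i}): φ is true.
For instance, at f:
  At f: \Diamond (\neg s \land r) requires \neg s \land r at some successor in {a, b, e, f, h, i}.
    \neg s \land r holds at a, so \Diamond (\neg s \land r) is true at f.
Satisfying worlds: {a, b, c, d, e, f, g, h, i}

9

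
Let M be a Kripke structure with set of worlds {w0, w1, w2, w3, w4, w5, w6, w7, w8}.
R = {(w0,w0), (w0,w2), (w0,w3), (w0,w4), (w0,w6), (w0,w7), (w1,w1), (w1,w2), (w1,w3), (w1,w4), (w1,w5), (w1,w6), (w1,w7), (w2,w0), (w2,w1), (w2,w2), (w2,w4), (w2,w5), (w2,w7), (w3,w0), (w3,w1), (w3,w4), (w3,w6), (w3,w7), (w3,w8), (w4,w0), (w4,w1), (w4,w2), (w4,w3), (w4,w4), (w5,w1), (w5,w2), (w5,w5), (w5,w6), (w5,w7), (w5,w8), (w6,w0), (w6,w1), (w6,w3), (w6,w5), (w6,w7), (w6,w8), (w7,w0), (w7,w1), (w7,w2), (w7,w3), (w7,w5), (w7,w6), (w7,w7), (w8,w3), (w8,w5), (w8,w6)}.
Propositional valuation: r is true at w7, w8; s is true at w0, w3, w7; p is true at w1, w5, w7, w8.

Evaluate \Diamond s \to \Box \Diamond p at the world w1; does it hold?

At w1: \Diamond s is true, \Box \Diamond p is true, so \Diamond s \to \Box \Diamond p is true.
  At w1: \Diamond s requires s at some successor in {w1, w2, w3, w4, w5, w6, w7}.
    s holds at w3, so \Diamond s is true at w1.
  At w1: \Box \Diamond p requires \Diamond p at every successor {w1, w2, w3, w4, w5, w6, w7}.
    At w1: \Diamond p is true.
    At w2: \Diamond p is true.
    At w3: \Diamond p is true.
    At w4: \Diamond p is true.
    At w5: \Diamond p is true.
    At w6: \Diamond p is true.
    At w7: \Diamond p is true.
  So \Box \Diamond p is true at w1.

Yes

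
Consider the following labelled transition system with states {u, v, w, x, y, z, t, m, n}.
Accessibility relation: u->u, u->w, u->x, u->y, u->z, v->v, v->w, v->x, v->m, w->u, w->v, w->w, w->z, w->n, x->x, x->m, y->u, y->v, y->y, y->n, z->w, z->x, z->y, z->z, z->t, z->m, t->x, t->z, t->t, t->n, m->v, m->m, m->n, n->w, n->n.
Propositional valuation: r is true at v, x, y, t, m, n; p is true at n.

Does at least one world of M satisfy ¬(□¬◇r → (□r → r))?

Recall that □ψ holds at a world iff ψ holds at every accessible world, and ◇ψ holds iff ψ holds at some accessible world.
Let φ = ¬(□¬◇r → (□r → r)). Evaluate φ at each world:
  u (successors {u, w, x, y, z}): φ is false.
  v (successors {v, w, x, m}): φ is false.
  w (successors {u, v, w, z, n}): φ is false.
  x (successors {x, m}): φ is false.
  y (successors {u, v, y, n}): φ is false.
  z (successors {w, x, y, z, t, m}): φ is false.
  t (successors {x, z, t, n}): φ is false.
  m (successors {v, m, n}): φ is false.
  n (successors {w, n}): φ is false.
For instance, at w:
  At w: □¬◇r → (□r → r) is true, so ¬(□¬◇r → (□r → r)) is false.
    At w: □¬◇r is false, □r → r is true, so □¬◇r → (□r → r) is true.
      At w: □¬◇r requires ¬◇r at every successor {u, v, w, z, n}.
        ¬◇r fails at u, so □¬◇r is false at w.
      At w: □r is false, r is false, so □r → r is true.

No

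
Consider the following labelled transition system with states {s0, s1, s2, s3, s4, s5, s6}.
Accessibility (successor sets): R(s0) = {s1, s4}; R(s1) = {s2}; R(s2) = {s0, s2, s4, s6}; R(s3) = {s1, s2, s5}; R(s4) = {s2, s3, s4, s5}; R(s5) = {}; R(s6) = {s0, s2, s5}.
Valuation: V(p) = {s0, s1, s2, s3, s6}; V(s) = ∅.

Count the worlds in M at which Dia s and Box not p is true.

Recall that Box ψ holds at a world iff ψ holds at every accessible world, and Dia ψ holds iff ψ holds at some accessible world.
Let φ = Dia s and Box not p. Evaluate φ at each world:
  s0 (successors {s1, s4}): φ is false.
  s1 (successors {s2}): φ is false.
  s2 (successors {s0, s2, s4, s6}): φ is false.
  s3 (successors {s1, s2, s5}): φ is false.
  s4 (successors {s2, s3, s4, s5}): φ is false.
  s5 (successors ∅): φ is false.
  s6 (successors {s0, s2, s5}): φ is false.
For instance, at s0:
  At s0: Dia s is false, Box not p is false, so Dia s and Box not p is false.
    At s0: Dia s requires s at some successor in {s1, s4}.
      At s1: s is false.
      At s4: s is false.
    So Dia s is false at s0.
    At s0: Box not p requires not p at every successor {s1, s4}.
      not p fails at s1, so Box not p is false at s0.
Satisfying worlds: none.

0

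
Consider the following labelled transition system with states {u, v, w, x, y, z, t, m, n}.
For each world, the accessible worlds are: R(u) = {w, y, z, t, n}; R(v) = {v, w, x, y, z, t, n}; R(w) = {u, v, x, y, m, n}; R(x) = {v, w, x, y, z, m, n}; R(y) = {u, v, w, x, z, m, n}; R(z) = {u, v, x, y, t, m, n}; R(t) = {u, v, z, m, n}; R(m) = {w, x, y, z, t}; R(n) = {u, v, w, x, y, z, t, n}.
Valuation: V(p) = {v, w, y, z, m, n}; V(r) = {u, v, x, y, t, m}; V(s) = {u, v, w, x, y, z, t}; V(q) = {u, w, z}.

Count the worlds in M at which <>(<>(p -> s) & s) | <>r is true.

9

Let φ = <>(<>(p -> s) & s) | <>r. Evaluate φ at each world:
  u (successors {w, y, z, t, n}): φ is true.
  v (successors {v, w, x, y, z, t, n}): φ is true.
  w (successors {u, v, x, y, m, n}): φ is true.
  x (successors {v, w, x, y, z, m, n}): φ is true.
  y (successors {u, v, w, x, z, m, n}): φ is true.
  z (successors {u, v, x, y, t, m, n}): φ is true.
  t (successors {u, v, z, m, n}): φ is true.
  m (successors {w, x, y, z, t}): φ is true.
  n (successors {u, v, w, x, y, z, t, n}): φ is true.
For instance, at u:
  At u: <>(<>(p -> s) & s) is true, <>r is true, so <>(<>(p -> s) & s) | <>r is true.
    At u: <>(<>(p -> s) & s) requires <>(p -> s) & s at some successor in {w, y, z, t, n}.
      <>(p -> s) & s holds at w, so <>(<>(p -> s) & s) is true at u.
    At u: <>r requires r at some successor in {w, y, z, t, n}.
      r holds at y, so <>r is true at u.
Satisfying worlds: {u, v, w, x, y, z, t, m, n}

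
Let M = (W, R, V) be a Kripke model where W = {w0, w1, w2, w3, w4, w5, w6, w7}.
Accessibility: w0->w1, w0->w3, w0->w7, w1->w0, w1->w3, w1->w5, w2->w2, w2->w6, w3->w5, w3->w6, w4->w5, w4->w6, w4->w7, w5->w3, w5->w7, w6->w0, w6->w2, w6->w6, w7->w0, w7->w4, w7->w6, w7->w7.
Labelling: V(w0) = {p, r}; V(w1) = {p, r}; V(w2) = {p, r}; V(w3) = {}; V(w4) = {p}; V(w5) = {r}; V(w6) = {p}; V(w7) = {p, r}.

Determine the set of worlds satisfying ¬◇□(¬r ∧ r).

Let φ = ¬◇□(¬r ∧ r). Evaluate φ at each world:
  w0 (successors {w1, w3, w7}): φ is true.
  w1 (successors {w0, w3, w5}): φ is true.
  w2 (successors {w2, w6}): φ is true.
  w3 (successors {w5, w6}): φ is true.
  w4 (successors {w5, w6, w7}): φ is true.
  w5 (successors {w3, w7}): φ is true.
  w6 (successors {w0, w2, w6}): φ is true.
  w7 (successors {w0, w4, w6, w7}): φ is true.
For instance, at w1:
  At w1: ◇□(¬r ∧ r) is false, so ¬◇□(¬r ∧ r) is true.
    At w1: ◇□(¬r ∧ r) requires □(¬r ∧ r) at some successor in {w0, w3, w5}.
      At w0: □(¬r ∧ r) is false.
      At w3: □(¬r ∧ r) is false.
      At w5: □(¬r ∧ r) is false.
    So ◇□(¬r ∧ r) is false at w1.
Satisfying worlds: {w0, w1, w2, w3, w4, w5, w6, w7}

w0, w1, w2, w3, w4, w5, w6, w7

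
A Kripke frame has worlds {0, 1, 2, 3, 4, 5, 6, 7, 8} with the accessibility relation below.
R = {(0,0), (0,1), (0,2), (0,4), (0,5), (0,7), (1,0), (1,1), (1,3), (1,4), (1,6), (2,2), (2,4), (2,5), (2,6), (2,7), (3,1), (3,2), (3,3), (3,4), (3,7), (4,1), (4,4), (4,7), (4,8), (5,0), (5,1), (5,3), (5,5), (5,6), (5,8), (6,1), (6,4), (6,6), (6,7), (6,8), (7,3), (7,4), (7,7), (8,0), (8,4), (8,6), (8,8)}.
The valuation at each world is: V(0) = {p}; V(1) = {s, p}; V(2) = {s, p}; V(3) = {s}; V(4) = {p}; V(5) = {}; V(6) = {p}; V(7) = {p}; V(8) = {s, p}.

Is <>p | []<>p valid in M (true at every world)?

Yes

Let φ = <>p | []<>p. Evaluate φ at each world:
  0 (successors {0, 1, 2, 4, 5, 7}): φ is true.
  1 (successors {0, 1, 3, 4, 6}): φ is true.
  2 (successors {2, 4, 5, 6, 7}): φ is true.
  3 (successors {1, 2, 3, 4, 7}): φ is true.
  4 (successors {1, 4, 7, 8}): φ is true.
  5 (successors {0, 1, 3, 5, 6, 8}): φ is true.
  6 (successors {1, 4, 6, 7, 8}): φ is true.
  7 (successors {3, 4, 7}): φ is true.
  8 (successors {0, 4, 6, 8}): φ is true.
For instance, at 6:
  At 6: <>p is true, []<>p is true, so <>p | []<>p is true.
    At 6: <>p requires p at some successor in {1, 4, 6, 7, 8}.
      p holds at 1, so <>p is true at 6.
    At 6: []<>p requires <>p at every successor {1, 4, 6, 7, 8}.
      At 1: <>p is true.
      At 4: <>p is true.
      At 6: <>p is true.
      At 7: <>p is true.
      At 8: <>p is true.
    So []<>p is true at 6.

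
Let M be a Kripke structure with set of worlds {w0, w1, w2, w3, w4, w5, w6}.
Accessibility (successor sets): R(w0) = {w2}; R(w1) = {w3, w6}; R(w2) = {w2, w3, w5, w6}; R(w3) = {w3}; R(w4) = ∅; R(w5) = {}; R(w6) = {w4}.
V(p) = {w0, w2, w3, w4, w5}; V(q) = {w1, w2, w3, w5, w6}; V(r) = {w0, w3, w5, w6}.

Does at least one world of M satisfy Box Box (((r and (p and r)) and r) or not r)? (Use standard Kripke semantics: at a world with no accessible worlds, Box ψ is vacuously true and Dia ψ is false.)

Recall that Box ψ holds at a world iff ψ holds at every accessible world, and Dia ψ holds iff ψ holds at some accessible world.
Let φ = Box Box (((r and (p and r)) and r) or not r). Evaluate φ at each world:
  w0 (successors {w2}): φ is false.
  w1 (successors {w3, w6}): φ is true.
  w2 (successors {w2, w3, w5, w6}): φ is false.
  w3 (successors {w3}): φ is true.
  w4 (successors ∅): φ is true.
  w5 (successors ∅): φ is true.
  w6 (successors {w4}): φ is true.
Detail at w1 (witness):
  At w1: Box Box (((r and (p and r)) and r) or not r) requires Box (((r and (p and r)) and r) or not r) at every successor {w3, w6}.
      At w3: Box (((r and (p and r)) and r) or not r) requires ((r and (p and r)) and r) or not r at every successor {w3}.
        At w3: ((r and (p and r)) and r) or not r is true.
      So Box (((r and (p and r)) and r) or not r) is true at w3.
      At w6: Box (((r and (p and r)) and r) or not r) requires ((r and (p and r)) and r) or not r at every successor {w4}.
        At w4: ((r and (p and r)) and r) or not r is true.
      So Box (((r and (p and r)) and r) or not r) is true at w6.
  So Box Box (((r and (p and r)) and r) or not r) is true at w1.

Yes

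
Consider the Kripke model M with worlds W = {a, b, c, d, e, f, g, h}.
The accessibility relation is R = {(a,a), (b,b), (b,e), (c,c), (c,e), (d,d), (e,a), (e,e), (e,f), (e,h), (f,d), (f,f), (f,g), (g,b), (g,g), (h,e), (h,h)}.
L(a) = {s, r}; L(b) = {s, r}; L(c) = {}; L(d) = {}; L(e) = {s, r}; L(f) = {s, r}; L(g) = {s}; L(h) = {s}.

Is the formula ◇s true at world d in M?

At d: ◇s requires s at some successor in {d}.
  At d: s is false.
So ◇s is false at d.

No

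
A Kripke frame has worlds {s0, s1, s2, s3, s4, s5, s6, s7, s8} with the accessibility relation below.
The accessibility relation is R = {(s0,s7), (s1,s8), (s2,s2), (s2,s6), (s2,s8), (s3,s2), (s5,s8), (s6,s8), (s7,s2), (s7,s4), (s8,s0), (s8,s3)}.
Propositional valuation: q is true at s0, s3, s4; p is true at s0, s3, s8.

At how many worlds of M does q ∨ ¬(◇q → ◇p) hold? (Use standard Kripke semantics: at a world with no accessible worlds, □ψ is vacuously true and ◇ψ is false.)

Recall that ◇ψ holds at a world iff ψ holds at some accessible world.
Let φ = q ∨ ¬(◇q → ◇p). Evaluate φ at each world:
  s0 (successors {s7}): φ is true.
  s1 (successors {s8}): φ is false.
  s2 (successors {s2, s6, s8}): φ is false.
  s3 (successors {s2}): φ is true.
  s4 (successors ∅): φ is true.
  s5 (successors {s8}): φ is false.
  s6 (successors {s8}): φ is false.
  s7 (successors {s2, s4}): φ is true.
  s8 (successors {s0, s3}): φ is false.
For instance, at s8:
  At s8: q is false, ¬(◇q → ◇p) is false, so q ∨ ¬(◇q → ◇p) is false.
    At s8: ◇q → ◇p is true, so ¬(◇q → ◇p) is false.
      At s8: ◇q is true, ◇p is true, so ◇q → ◇p is true.
Satisfying worlds: {s0, s3, s4, s7}

4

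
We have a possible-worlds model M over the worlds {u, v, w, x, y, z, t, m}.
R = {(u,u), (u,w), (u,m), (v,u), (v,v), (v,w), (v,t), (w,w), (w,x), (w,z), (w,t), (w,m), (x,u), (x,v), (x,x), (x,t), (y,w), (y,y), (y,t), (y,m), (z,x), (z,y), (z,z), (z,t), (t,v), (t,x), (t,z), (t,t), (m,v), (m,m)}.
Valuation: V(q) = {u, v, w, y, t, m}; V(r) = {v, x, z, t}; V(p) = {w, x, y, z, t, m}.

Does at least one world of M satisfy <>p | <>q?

Let φ = <>p | <>q. Evaluate φ at each world:
  u (successors {u, w, m}): φ is true.
  v (successors {u, v, w, t}): φ is true.
  w (successors {w, x, z, t, m}): φ is true.
  x (successors {u, v, x, t}): φ is true.
  y (successors {w, y, t, m}): φ is true.
  z (successors {x, y, z, t}): φ is true.
  t (successors {v, x, z, t}): φ is true.
  m (successors {v, m}): φ is true.
Detail at u (witness):
  At u: <>p is true, <>q is true, so <>p | <>q is true.
    At u: <>p requires p at some successor in {u, w, m}.
      p holds at w, so <>p is true at u.
    At u: <>q requires q at some successor in {u, w, m}.
      q holds at u, so <>q is true at u.

Yes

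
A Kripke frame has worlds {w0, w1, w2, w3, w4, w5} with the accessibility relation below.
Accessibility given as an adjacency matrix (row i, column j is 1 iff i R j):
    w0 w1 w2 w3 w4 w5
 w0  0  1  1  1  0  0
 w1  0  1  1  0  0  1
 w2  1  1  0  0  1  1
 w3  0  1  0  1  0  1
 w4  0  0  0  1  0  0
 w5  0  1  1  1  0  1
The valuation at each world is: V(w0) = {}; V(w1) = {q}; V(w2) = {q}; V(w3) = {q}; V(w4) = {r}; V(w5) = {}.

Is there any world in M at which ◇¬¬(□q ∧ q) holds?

Recall that □ψ holds at a world iff ψ holds at every accessible world, and ◇ψ holds iff ψ holds at some accessible world.
Let φ = ◇¬¬(□q ∧ q). Evaluate φ at each world:
  w0 (successors {w1, w2, w3}): φ is false.
  w1 (successors {w1, w2, w5}): φ is false.
  w2 (successors {w0, w1, w4, w5}): φ is false.
  w3 (successors {w1, w3, w5}): φ is false.
  w4 (successors {w3}): φ is false.
  w5 (successors {w1, w2, w3, w5}): φ is false.
For instance, at w1:
  At w1: ◇¬¬(□q ∧ q) requires ¬¬(□q ∧ q) at some successor in {w1, w2, w5}.
    At w1: ¬¬(□q ∧ q) is false.
    At w2: ¬¬(□q ∧ q) is false.
    At w5: ¬¬(□q ∧ q) is false.
  So ◇¬¬(□q ∧ q) is false at w1.

No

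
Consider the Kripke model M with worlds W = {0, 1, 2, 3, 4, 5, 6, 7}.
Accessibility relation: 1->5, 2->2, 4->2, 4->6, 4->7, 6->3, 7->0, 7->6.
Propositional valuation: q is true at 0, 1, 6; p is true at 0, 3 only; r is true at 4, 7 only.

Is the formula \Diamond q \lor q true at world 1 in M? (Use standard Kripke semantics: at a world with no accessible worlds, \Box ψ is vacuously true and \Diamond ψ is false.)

At 1: \Diamond q is false, q is true, so \Diamond q \lor q is true.
  At 1: \Diamond q requires q at some successor in {5}.
    At 5: q is false.
  So \Diamond q is false at 1.

Yes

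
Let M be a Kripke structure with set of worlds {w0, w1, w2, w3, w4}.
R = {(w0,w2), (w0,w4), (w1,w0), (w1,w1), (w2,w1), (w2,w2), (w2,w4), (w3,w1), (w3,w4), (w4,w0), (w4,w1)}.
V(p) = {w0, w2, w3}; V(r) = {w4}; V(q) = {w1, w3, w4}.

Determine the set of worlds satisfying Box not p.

Recall that Box ψ holds at a world iff ψ holds at every accessible world, and Dia ψ holds iff ψ holds at some accessible world.
Let φ = Box not p. Evaluate φ at each world:
  w0 (successors {w2, w4}): φ is false.
  w1 (successors {w0, w1}): φ is false.
  w2 (successors {w1, w2, w4}): φ is false.
  w3 (successors {w1, w4}): φ is true.
  w4 (successors {w0, w1}): φ is false.
For instance, at w2:
  At w2: Box not p requires not p at every successor {w1, w2, w4}.
    not p fails at w2, so Box not p is false at w2.
Satisfying worlds: {w3}

w3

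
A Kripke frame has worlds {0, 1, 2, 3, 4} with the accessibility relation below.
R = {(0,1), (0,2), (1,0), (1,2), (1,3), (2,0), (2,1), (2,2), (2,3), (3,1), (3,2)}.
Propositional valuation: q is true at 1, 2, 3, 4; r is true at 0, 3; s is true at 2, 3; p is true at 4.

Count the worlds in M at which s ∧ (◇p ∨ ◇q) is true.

Recall that ◇ψ holds at a world iff ψ holds at some accessible world.
Let φ = s ∧ (◇p ∨ ◇q). Evaluate φ at each world:
  0 (successors {1, 2}): φ is false.
  1 (successors {0, 2, 3}): φ is false.
  2 (successors {0, 1, 2, 3}): φ is true.
  3 (successors {1, 2}): φ is true.
  4 (successors ∅): φ is false.
For instance, at 3:
  At 3: s is true, ◇p ∨ ◇q is true, so s ∧ (◇p ∨ ◇q) is true.
    At 3: ◇p is false, ◇q is true, so ◇p ∨ ◇q is true.
      At 3: ◇p requires p at some successor in {1, 2}.
        At 1: p is false.
        At 2: p is false.
      So ◇p is false at 3.
      At 3: ◇q requires q at some successor in {1, 2}.
        q holds at 1, so ◇q is true at 3.
Satisfying worlds: {2, 3}

2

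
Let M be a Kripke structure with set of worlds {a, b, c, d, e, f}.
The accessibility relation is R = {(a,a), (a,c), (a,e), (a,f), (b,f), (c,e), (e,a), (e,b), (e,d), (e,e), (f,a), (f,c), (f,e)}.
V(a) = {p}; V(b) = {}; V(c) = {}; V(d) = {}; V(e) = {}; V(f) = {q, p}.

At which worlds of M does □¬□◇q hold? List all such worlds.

Let φ = □¬□◇q. Evaluate φ at each world:
  a (successors {a, c, e, f}): φ is true.
  b (successors {f}): φ is true.
  c (successors {e}): φ is true.
  d (successors ∅): φ is true.
  e (successors {a, b, d, e}): φ is false.
  f (successors {a, c, e}): φ is true.
For instance, at a:
  At a: □¬□◇q requires ¬□◇q at every successor {a, c, e, f}.
    At a: ¬□◇q is true.
    At c: ¬□◇q is true.
    At e: ¬□◇q is true.
    At f: ¬□◇q is true.
  So □¬□◇q is true at a.
Satisfying worlds: {a, b, c, d, f}

a, b, c, d, f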